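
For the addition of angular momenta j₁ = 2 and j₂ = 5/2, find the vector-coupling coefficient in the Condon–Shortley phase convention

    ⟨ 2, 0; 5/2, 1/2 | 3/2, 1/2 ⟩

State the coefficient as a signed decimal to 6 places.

+√(2/35) ≈ +0.239046

j₁+j₂−J=3  J+j₁−j₂=1  J−j₁+j₂=2  j₁+j₂+J+1=7
(j₁±m₁, j₂±m₂, J±M) = (2,2,3,2,2,1)
P² = 32/35
sum k=1..2:
  [1] −1/4 = -1/4
  [2] +1/2 = 1/2
S = 1/4
C² = P²·S² = 2/35 ; C = +0.239046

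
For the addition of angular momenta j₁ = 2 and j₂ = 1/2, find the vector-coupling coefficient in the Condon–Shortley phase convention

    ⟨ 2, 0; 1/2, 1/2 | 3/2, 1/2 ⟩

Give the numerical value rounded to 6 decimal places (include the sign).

triangle: 1!·3!·0!/5! = 6/120
(j±m)!: 2!·2!·1!·0!·2!·1! = 8
prefactor² = (2J+1)·Δ·N² = 8/5
  k=1: −1/(1!·0!·1!·0!·2!·0!) = -1/2
Σ = -1/2  ⇒  CG² = 8/5·(-1/2)² = 2/5
CG = −√(2/5) = -0.632456

-0.632456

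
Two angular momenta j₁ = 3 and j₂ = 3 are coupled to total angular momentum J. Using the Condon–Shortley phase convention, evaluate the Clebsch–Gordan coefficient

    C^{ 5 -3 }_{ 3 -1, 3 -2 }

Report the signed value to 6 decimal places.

+√(1/6) ≈ +0.408248

j₁+j₂−J=1  J+j₁−j₂=5  J−j₁+j₂=5  j₁+j₂+J+1=12
(j₁±m₁, j₂±m₂, J±M) = (2,4,1,5,2,8)
P² = 153600
sum k=0..1:
  [0] +1/576 = 1/576
  [1] −1/1440 = -1/1440
S = 1/960
C² = P²·S² = 1/6 ; C = +0.408248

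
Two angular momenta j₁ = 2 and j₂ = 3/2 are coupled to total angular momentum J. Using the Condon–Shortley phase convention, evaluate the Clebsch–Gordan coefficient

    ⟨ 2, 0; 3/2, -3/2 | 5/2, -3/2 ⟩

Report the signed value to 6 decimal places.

+0.717137  (= +√(18/35))

triangle: 1!·3!·2!/7! = 12/5040
(j±m)!: 2!·2!·0!·3!·1!·4! = 576
prefactor² = (2J+1)·Δ·N² = 288/35
  k=0: +1/(0!·1!·2!·0!·1!·2!) = 1/4
Σ = 1/4  ⇒  CG² = 288/35·1/4² = 18/35
CG = +√(18/35) = +0.717137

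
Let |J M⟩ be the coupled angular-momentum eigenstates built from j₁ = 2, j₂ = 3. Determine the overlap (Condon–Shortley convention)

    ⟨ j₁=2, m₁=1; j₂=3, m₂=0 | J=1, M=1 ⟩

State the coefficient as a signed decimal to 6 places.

-0.292770  (= −√(3/35))

√[3·4!0!2!/7! · 3!1!3!3!2!0!] = √(432/35)
  +(−1)^1/∏(1,3,0,2,0,0)! = -1/12  (running -1/12)
⟨..|..⟩ = √(432/35)·(-1/12) = -0.292770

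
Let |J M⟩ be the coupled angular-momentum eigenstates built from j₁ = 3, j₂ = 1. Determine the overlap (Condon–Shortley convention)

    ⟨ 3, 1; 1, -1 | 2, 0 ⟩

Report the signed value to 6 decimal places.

j₁+j₂−J=2  J+j₁−j₂=4  J−j₁+j₂=0  j₁+j₂+J+1=7
(j₁±m₁, j₂±m₂, J±M) = (4,2,0,2,2,2)
P² = 128/7
sum k=0..0:
  [0] +1/8 = 1/8
S = 1/8
C² = P²·S² = 2/7 ; C = +0.534522

+√(2/7) = +0.534522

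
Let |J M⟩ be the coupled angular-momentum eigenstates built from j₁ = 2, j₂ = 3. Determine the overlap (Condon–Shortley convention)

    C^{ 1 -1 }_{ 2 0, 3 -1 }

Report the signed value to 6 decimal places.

+√(6/35) = +0.414039

triangle: 4!×0!×2!/7! = 48/5040
(j±m)!: 2!×2!×2!×4!×0!×2! = 384
prefactor² = (2J+1)×Δ×N² = 384/35
  k=2: +1/(2!×2!×0!×0!×0!×2!) = 1/8
Σ = 1/8  ⇒  CG² = 384/35×1/8² = 6/35
CG = +√(6/35) = +0.414039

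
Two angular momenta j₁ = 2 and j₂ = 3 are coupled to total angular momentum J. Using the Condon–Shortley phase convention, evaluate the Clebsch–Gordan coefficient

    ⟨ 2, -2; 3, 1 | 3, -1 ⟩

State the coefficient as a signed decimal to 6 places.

triangle: 2!*2!*4!/9! = 96/362880
(j±m)!: 0!*4!*4!*2!*2!*4! = 55296
prefactor² = (2J+1)*Δ*N² = 512/5
  k=2: +1/(2!*0!*2!*2!*0!*2!) = 1/16
Σ = 1/16  ⇒  CG² = 512/5*1/16² = 2/5
CG = +√(2/5) = +0.632456

+√(2/5) = +0.632456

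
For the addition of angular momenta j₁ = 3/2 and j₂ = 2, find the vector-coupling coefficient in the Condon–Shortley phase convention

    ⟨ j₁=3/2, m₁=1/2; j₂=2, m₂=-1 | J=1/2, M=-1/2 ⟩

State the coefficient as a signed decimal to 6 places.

−√(3/10) = -0.547723

j₁+j₂−J=3  J+j₁−j₂=0  J−j₁+j₂=1  j₁+j₂+J+1=5
(j₁±m₁, j₂±m₂, J±M) = (2,1,1,3,0,1)
P² = 6/5
sum k=1..1:
  [1] −1/2 = -1/2
S = -1/2
C² = P²·S² = 3/10 ; C = -0.547723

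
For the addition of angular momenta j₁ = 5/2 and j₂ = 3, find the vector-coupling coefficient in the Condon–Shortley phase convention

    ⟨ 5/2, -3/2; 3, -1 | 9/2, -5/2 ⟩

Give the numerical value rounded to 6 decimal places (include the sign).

j₁+j₂−J=1  J+j₁−j₂=4  J−j₁+j₂=5  j₁+j₂+J+1=11
(j₁±m₁, j₂±m₂, J±M) = (1,4,2,4,2,7)
P² = 92160/11
sum k=0..1:
  [0] +1/288 = 1/288
  [1] −1/144 = -1/144
S = -1/288
C² = P²·S² = 10/99 ; C = -0.317821

-0.317821  (= −√(10/99))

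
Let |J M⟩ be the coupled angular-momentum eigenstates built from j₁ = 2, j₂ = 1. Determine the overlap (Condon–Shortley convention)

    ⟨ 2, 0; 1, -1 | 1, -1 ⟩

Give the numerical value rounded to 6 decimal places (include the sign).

+0.316228  (= +√(1/10))

j₁+j₂−J=2  J+j₁−j₂=2  J−j₁+j₂=0  j₁+j₂+J+1=5
(j₁±m₁, j₂±m₂, J±M) = (2,2,0,2,0,2)
P² = 8/5
sum k=0..0:
  [0] +1/4 = 1/4
S = 1/4
C² = P²·S² = 1/10 ; C = +0.316228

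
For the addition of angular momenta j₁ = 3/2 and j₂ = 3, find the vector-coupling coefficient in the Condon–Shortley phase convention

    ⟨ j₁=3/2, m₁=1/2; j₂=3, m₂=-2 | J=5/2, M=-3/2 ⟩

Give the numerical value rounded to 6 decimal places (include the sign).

+0.267261

j₁+j₂−J=2  J+j₁−j₂=1  J−j₁+j₂=4  j₁+j₂+J+1=8
(j₁±m₁, j₂±m₂, J±M) = (2,1,1,5,1,4)
P² = 288/7
sum k=0..1:
  [0] +1/12 = 1/12
  [1] −1/24 = -1/24
S = 1/24
C² = P²·S² = 1/14 ; C = +0.267261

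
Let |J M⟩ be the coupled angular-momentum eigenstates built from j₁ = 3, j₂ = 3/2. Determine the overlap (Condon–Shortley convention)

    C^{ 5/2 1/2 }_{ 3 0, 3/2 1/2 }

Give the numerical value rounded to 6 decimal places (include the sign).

−√(6/35) = -0.414039

√[6·2!4!1!/8! · 3!3!2!1!3!2!] = √(216/35)
  +(−1)^1/∏(1,1,2,1,2,0)! = -1/4  (running -1/4)
  +(−1)^2/∏(2,0,1,0,3,1)! = 1/12  (running -1/6)
⟨..|..⟩ = √(216/35)·(-1/6) = -0.414039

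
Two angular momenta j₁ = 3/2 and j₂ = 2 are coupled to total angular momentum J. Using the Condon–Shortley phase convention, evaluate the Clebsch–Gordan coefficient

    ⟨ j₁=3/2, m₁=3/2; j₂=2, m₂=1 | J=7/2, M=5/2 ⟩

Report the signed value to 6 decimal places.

+√(4/7) ≈ +0.755929

j₁+j₂−J=0  J+j₁−j₂=3  J−j₁+j₂=4  j₁+j₂+J+1=8
(j₁±m₁, j₂±m₂, J±M) = (3,0,3,1,6,1)
P² = 5184/7
sum k=0..0:
  [0] +1/36 = 1/36
S = 1/36
C² = P²·S² = 4/7 ; C = +0.755929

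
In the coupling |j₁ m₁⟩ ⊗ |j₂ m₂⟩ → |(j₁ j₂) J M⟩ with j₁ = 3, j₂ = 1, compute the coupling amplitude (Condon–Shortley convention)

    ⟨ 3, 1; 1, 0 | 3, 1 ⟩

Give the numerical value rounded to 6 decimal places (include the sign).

√[7·1!5!1!/8! · 4!2!1!1!4!2!] = √(48)
  +(−1)^0/∏(0,1,2,1,3,0)! = 1/12  (running 1/12)
  +(−1)^1/∏(1,0,1,0,4,1)! = -1/24  (running 1/24)
⟨..|..⟩ = √(48)·(1/24) = +0.288675

+0.288675  (= +√(1/12))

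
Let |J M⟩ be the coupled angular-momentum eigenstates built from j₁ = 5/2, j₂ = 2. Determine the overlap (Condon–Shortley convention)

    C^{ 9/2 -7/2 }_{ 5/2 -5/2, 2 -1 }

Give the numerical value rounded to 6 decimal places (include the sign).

j₁+j₂−J=0  J+j₁−j₂=5  J−j₁+j₂=4  j₁+j₂+J+1=10
(j₁±m₁, j₂±m₂, J±M) = (0,5,1,3,1,8)
P² = 230400
sum k=0..0:
  [0] +1/720 = 1/720
S = 1/720
C² = P²·S² = 4/9 ; C = +0.666667

+√(4/9) ≈ +0.666667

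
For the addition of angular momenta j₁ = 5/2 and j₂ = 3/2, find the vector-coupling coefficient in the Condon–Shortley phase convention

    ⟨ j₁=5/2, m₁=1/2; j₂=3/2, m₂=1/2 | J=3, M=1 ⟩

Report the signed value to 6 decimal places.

-0.129099  (= −√(1/60))

j₁+j₂−J=1  J+j₁−j₂=4  J−j₁+j₂=2  j₁+j₂+J+1=8
(j₁±m₁, j₂±m₂, J±M) = (3,2,2,1,4,2)
P² = 48/5
sum k=0..1:
  [0] +1/8 = 1/8
  [1] −1/6 = -1/6
S = -1/24
C² = P²·S² = 1/60 ; C = -0.129099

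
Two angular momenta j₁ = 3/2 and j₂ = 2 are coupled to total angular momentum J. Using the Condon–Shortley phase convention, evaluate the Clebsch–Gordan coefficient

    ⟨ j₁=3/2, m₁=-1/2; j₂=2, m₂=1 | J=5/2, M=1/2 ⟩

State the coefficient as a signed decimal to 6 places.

√[6·1!2!3!/7! · 1!2!3!1!3!2!] = √(72/35)
  +(−1)^0/∏(0,1,2,3,0,0)! = 1/12  (running 1/12)
  +(−1)^1/∏(1,0,1,2,1,1)! = -1/2  (running -5/12)
⟨..|..⟩ = √(72/35)·(-5/12) = -0.597614

−√(5/14) ≈ -0.597614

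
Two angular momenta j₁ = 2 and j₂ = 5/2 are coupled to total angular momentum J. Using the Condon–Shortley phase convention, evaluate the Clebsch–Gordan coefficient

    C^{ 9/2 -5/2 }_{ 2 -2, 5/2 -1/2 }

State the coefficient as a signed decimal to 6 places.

+0.527046

√[10·0!4!5!/10! · 0!4!2!3!2!7!] = √(23040)
  +(−1)^0/∏(0,0,4,2,0,3)! = 1/288  (running 1/288)
⟨..|..⟩ = √(23040)·(1/288) = +0.527046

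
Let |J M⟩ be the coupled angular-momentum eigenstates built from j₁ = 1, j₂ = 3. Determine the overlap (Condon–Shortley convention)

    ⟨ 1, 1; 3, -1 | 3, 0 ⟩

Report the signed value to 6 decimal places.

√[7·1!1!5!/8! · 2!0!2!4!3!3!] = √(72)
  +(−1)^0/∏(0,1,0,2,1,3)! = 1/12  (running 1/12)
⟨..|..⟩ = √(72)·(1/12) = +0.707107

+√(1/2) ≈ +0.707107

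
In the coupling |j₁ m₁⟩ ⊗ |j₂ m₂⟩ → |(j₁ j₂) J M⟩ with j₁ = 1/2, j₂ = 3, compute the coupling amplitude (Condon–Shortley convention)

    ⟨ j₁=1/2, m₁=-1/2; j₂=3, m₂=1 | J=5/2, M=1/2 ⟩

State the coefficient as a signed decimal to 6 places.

−√(4/7) ≈ -0.755929

√[6·1!0!5!/7! · 0!1!4!2!3!2!] = √(576/7)
  +(−1)^1/∏(1,0,0,3,0,2)! = -1/12  (running -1/12)
⟨..|..⟩ = √(576/7)·(-1/12) = -0.755929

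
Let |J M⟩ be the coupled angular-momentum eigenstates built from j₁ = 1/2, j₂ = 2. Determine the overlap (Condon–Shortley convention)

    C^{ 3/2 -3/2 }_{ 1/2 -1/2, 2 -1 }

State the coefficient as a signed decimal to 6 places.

-0.447214

triangle: 1!·0!·3!/5! = 6/120
(j±m)!: 0!·1!·1!·3!·0!·3! = 36
prefactor² = (2J+1)·Δ·N² = 36/5
  k=1: −1/(1!·0!·0!·0!·0!·3!) = -1/6
Σ = -1/6  ⇒  CG² = 36/5·(-1/6)² = 1/5
CG = −√(1/5) = -0.447214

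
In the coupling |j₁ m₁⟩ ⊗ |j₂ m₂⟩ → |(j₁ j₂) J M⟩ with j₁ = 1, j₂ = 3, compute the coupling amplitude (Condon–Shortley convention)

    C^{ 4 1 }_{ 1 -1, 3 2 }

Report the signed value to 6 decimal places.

+0.327327

triangle: 0!*2!*6!/9! = 1440/362880
(j±m)!: 0!*2!*5!*1!*5!*3! = 172800
prefactor² = (2J+1)*Δ*N² = 43200/7
  k=0: +1/(0!*0!*2!*5!*0!*1!) = 1/240
Σ = 1/240  ⇒  CG² = 43200/7*1/240² = 3/28
CG = +√(3/28) = +0.327327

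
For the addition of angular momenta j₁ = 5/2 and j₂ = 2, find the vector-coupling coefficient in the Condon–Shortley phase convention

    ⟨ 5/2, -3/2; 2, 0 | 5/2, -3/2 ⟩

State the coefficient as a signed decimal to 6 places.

−√(1/70) = -0.119523

j₁+j₂−J=2  J+j₁−j₂=3  J−j₁+j₂=2  j₁+j₂+J+1=8
(j₁±m₁, j₂±m₂, J±M) = (1,4,2,2,1,4)
P² = 288/35
sum k=1..2:
  [1] −1/6 = -1/6
  [2] +1/8 = 1/8
S = -1/24
C² = P²·S² = 1/70 ; C = -0.119523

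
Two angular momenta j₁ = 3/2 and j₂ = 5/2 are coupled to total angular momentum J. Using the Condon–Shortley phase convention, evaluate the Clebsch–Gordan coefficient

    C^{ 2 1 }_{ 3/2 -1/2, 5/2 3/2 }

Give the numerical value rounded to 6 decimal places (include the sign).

+√(1/42) = +0.154303

triangle: 2!·1!·3!/7! = 12/5040
(j±m)!: 1!·2!·4!·1!·3!·1! = 288
prefactor² = (2J+1)·Δ·N² = 24/7
  k=1: −1/(1!·1!·1!·3!·0!·0!) = -1/6
  k=2: +1/(2!·0!·0!·2!·1!·1!) = 1/4
Σ = 1/12  ⇒  CG² = 24/7·1/12² = 1/42
CG = +√(1/42) = +0.154303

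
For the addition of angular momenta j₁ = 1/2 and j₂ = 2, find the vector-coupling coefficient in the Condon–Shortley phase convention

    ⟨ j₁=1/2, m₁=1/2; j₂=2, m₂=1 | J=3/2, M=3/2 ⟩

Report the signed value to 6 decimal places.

+0.447214  (= +√(1/5))

triangle: 1!×0!×3!/5! = 6/120
(j±m)!: 1!×0!×3!×1!×3!×0! = 36
prefactor² = (2J+1)×Δ×N² = 36/5
  k=0: +1/(0!×1!×0!×3!×0!×0!) = 1/6
Σ = 1/6  ⇒  CG² = 36/5×1/6² = 1/5
CG = +√(1/5) = +0.447214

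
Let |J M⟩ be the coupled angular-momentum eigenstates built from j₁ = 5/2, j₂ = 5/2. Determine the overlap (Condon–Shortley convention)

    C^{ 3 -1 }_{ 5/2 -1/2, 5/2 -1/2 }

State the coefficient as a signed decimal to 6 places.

−√(4/15) ≈ -0.516398

j₁+j₂−J=2  J+j₁−j₂=3  J−j₁+j₂=3  j₁+j₂+J+1=9
(j₁±m₁, j₂±m₂, J±M) = (2,3,2,3,2,4)
P² = 48/5
sum k=0..2:
  [0] +1/24 = 1/24
  [1] −1/4 = -1/4
  [2] +1/24 = 1/24
S = -1/6
C² = P²·S² = 4/15 ; C = -0.516398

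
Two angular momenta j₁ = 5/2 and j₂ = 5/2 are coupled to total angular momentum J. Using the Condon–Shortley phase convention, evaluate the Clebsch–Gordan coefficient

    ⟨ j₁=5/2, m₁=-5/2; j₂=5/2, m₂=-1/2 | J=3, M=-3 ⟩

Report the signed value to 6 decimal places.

triangle: 2!·3!·3!/9! = 72/362880
(j±m)!: 0!·5!·2!·3!·0!·6! = 1036800
prefactor² = (2J+1)·Δ·N² = 1440
  k=2: +1/(2!·0!·3!·0!·0!·3!) = 1/72
Σ = 1/72  ⇒  CG² = 1440·1/72² = 5/18
CG = +√(5/18) = +0.527046

+√(5/18) ≈ +0.527046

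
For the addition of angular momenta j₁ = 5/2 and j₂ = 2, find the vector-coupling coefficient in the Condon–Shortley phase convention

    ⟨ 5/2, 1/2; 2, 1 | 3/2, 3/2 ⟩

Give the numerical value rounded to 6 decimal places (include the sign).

j₁+j₂−J=3  J+j₁−j₂=2  J−j₁+j₂=1  j₁+j₂+J+1=7
(j₁±m₁, j₂±m₂, J±M) = (3,2,3,1,3,0)
P² = 144/35
sum k=2..2:
  [2] +1/4 = 1/4
S = 1/4
C² = P²·S² = 9/35 ; C = +0.507093

+0.507093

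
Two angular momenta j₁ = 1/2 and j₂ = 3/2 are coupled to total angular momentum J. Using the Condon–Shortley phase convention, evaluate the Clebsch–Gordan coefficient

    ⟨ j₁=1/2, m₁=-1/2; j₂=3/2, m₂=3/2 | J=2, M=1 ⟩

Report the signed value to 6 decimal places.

+0.500000

j₁+j₂−J=0  J+j₁−j₂=1  J−j₁+j₂=3  j₁+j₂+J+1=5
(j₁±m₁, j₂±m₂, J±M) = (0,1,3,0,3,1)
P² = 9
sum k=0..0:
  [0] +1/6 = 1/6
S = 1/6
C² = P²·S² = 1/4 ; C = +0.500000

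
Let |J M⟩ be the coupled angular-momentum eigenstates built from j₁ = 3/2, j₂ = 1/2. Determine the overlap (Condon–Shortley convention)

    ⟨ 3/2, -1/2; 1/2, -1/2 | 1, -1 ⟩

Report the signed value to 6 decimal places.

+√(1/4) = +0.500000

√[3·1!2!0!/4! · 1!2!0!1!0!2!] = √(1)
  +(−1)^0/∏(0,1,2,0,0,0)! = 1/2  (running 1/2)
⟨..|..⟩ = √(1)·(1/2) = +0.500000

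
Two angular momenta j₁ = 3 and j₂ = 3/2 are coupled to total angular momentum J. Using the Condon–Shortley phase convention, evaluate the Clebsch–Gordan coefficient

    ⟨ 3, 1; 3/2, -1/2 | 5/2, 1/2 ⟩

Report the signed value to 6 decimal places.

−√(1/70) = -0.119523

√[6·2!4!1!/8! · 4!2!1!2!3!2!] = √(288/35)
  +(−1)^0/∏(0,2,2,1,2,0)! = 1/8  (running 1/8)
  +(−1)^1/∏(1,1,1,0,3,1)! = -1/6  (running -1/24)
⟨..|..⟩ = √(288/35)·(-1/24) = -0.119523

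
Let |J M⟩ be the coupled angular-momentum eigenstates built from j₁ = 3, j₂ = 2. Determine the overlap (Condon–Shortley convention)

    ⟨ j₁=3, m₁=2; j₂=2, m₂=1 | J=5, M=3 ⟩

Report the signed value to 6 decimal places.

triangle: 0!×6!×4!/11! = 17280/39916800
(j±m)!: 5!×1!×3!×1!×8!×2! = 58060800
prefactor² = (2J+1)×Δ×N² = 276480
  k=0: +1/(0!×0!×1!×3!×5!×1!) = 1/720
Σ = 1/720  ⇒  CG² = 276480×1/720² = 8/15
CG = +√(8/15) = +0.730297

+√(8/15) ≈ +0.730297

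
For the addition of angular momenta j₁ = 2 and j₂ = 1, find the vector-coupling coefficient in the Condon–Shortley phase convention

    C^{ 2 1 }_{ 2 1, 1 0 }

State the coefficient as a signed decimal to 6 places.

√[5·1!3!1!/6! · 3!1!1!1!3!1!] = √(3/2)
  +(−1)^0/∏(0,1,1,1,2,0)! = 1/2  (running 1/2)
  +(−1)^1/∏(1,0,0,0,3,1)! = -1/6  (running 1/3)
⟨..|..⟩ = √(3/2)·(1/3) = +0.408248

+√(1/6) ≈ +0.408248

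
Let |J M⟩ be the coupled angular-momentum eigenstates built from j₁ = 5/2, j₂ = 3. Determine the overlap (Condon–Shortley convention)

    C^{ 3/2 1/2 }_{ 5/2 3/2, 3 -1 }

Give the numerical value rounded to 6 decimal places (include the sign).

-0.483046

j₁+j₂−J=4  J+j₁−j₂=1  J−j₁+j₂=2  j₁+j₂+J+1=8
(j₁±m₁, j₂±m₂, J±M) = (4,1,2,4,2,1)
P² = 384/35
sum k=0..1:
  [0] +1/48 = 1/48
  [1] −1/6 = -1/6
S = -7/48
C² = P²·S² = 7/30 ; C = -0.483046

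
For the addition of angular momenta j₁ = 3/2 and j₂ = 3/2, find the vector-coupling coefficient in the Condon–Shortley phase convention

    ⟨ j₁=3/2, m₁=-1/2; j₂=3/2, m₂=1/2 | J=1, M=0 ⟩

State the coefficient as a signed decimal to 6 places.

√[3·2!1!1!/5! · 1!2!2!1!1!1!] = √(1/5)
  +(−1)^1/∏(1,1,1,1,0,0)! = -1  (running -1)
  +(−1)^2/∏(2,0,0,0,1,1)! = 1/2  (running -1/2)
⟨..|..⟩ = √(1/5)·(-1/2) = -0.223607

−√(1/20) ≈ -0.223607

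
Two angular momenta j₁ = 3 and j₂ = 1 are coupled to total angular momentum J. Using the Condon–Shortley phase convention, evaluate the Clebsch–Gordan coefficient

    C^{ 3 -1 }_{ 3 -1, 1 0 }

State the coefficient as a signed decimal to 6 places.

j₁+j₂−J=1  J+j₁−j₂=5  J−j₁+j₂=1  j₁+j₂+J+1=8
(j₁±m₁, j₂±m₂, J±M) = (2,4,1,1,2,4)
P² = 48
sum k=0..1:
  [0] +1/24 = 1/24
  [1] −1/12 = -1/12
S = -1/24
C² = P²·S² = 1/12 ; C = -0.288675

-0.288675  (= −√(1/12))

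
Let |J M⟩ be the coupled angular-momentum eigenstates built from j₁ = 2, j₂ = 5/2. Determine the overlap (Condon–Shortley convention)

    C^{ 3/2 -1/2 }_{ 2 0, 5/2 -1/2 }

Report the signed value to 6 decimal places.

√[4·3!1!2!/7! · 2!2!2!3!1!2!] = √(32/35)
  +(−1)^1/∏(1,2,1,1,0,1)! = -1/2  (running -1/2)
  +(−1)^2/∏(2,1,0,0,1,2)! = 1/4  (running -1/4)
⟨..|..⟩ = √(32/35)·(-1/4) = -0.239046

-0.239046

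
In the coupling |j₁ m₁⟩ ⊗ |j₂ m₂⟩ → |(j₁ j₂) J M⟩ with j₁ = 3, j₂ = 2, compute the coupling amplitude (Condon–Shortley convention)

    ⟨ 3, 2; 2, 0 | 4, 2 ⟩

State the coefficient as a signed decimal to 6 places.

+0.585540  (= +√(12/35))

j₁+j₂−J=1  J+j₁−j₂=5  J−j₁+j₂=3  j₁+j₂+J+1=10
(j₁±m₁, j₂±m₂, J±M) = (5,1,2,2,6,2)
P² = 8640/7
sum k=0..1:
  [0] +1/48 = 1/48
  [1] −1/240 = -1/240
S = 1/60
C² = P²·S² = 12/35 ; C = +0.585540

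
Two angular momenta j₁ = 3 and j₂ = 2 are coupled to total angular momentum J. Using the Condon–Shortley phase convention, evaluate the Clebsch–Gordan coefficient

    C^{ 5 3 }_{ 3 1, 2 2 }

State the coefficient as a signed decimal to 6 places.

√[11·0!6!4!/11! · 4!2!4!0!8!2!] = √(442368)
  +(−1)^0/∏(0,0,2,4,4,0)! = 1/1152  (running 1/1152)
⟨..|..⟩ = √(442368)·(1/1152) = +0.577350

+0.577350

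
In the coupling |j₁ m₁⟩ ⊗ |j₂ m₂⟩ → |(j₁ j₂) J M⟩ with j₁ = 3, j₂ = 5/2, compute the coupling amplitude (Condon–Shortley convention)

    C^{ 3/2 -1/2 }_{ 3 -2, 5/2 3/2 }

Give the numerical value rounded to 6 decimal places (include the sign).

j₁+j₂−J=4  J+j₁−j₂=2  J−j₁+j₂=1  j₁+j₂+J+1=8
(j₁±m₁, j₂±m₂, J±M) = (1,5,4,1,1,2)
P² = 192/7
sum k=3..4:
  [3] −1/12 = -1/12
  [4] +1/24 = 1/24
S = -1/24
C² = P²·S² = 1/21 ; C = -0.218218

−√(1/21) ≈ -0.218218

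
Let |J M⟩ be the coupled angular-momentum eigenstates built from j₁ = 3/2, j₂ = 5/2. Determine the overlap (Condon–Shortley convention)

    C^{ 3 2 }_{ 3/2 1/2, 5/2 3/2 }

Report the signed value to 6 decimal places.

j₁+j₂−J=1  J+j₁−j₂=2  J−j₁+j₂=4  j₁+j₂+J+1=8
(j₁±m₁, j₂±m₂, J±M) = (2,1,4,1,5,1)
P² = 48
sum k=0..1:
  [0] +1/24 = 1/24
  [1] −1/12 = -1/12
S = -1/24
C² = P²·S² = 1/12 ; C = -0.288675

-0.288675  (= −√(1/12))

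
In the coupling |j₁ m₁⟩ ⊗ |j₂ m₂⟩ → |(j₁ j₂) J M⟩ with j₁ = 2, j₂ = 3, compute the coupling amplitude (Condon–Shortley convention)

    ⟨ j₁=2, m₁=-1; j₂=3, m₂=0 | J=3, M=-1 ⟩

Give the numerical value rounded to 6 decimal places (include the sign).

j₁+j₂−J=2  J+j₁−j₂=2  J−j₁+j₂=4  j₁+j₂+J+1=9
(j₁±m₁, j₂±m₂, J±M) = (1,3,3,3,2,4)
P² = 96/5
sum k=1..2:
  [1] −1/8 = -1/8
  [2] +1/12 = 1/12
S = -1/24
C² = P²·S² = 1/30 ; C = -0.182574

−√(1/30) = -0.182574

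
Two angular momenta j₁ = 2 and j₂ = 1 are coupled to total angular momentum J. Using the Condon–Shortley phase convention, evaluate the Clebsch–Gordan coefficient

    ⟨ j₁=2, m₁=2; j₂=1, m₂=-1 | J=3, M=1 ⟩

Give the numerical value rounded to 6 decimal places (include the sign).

j₁+j₂−J=0  J+j₁−j₂=4  J−j₁+j₂=2  j₁+j₂+J+1=7
(j₁±m₁, j₂±m₂, J±M) = (4,0,0,2,4,2)
P² = 768/5
sum k=0..0:
  [0] +1/48 = 1/48
S = 1/48
C² = P²·S² = 1/15 ; C = +0.258199

+0.258199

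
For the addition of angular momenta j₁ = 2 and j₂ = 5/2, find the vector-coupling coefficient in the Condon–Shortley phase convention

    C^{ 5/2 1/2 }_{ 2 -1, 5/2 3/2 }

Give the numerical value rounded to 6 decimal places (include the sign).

+0.414039  (= +√(6/35))

triangle: 2!×2!×3!/8! = 24/40320
(j±m)!: 1!×3!×4!×1!×3!×2! = 1728
prefactor² = (2J+1)×Δ×N² = 216/35
  k=1: −1/(1!×1!×2!×3!×0!×0!) = -1/12
  k=2: +1/(2!×0!×1!×2!×1!×1!) = 1/4
Σ = 1/6  ⇒  CG² = 216/35×1/6² = 6/35
CG = +√(6/35) = +0.414039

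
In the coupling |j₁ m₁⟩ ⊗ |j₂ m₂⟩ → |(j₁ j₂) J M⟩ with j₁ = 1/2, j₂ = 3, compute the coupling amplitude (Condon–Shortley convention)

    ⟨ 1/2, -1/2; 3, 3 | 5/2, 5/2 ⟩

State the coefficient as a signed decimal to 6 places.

-0.925820  (= −√(6/7))

j₁+j₂−J=1  J+j₁−j₂=0  J−j₁+j₂=5  j₁+j₂+J+1=7
(j₁±m₁, j₂±m₂, J±M) = (0,1,6,0,5,0)
P² = 86400/7
sum k=1..1:
  [1] −1/120 = -1/120
S = -1/120
C² = P²·S² = 6/7 ; C = -0.925820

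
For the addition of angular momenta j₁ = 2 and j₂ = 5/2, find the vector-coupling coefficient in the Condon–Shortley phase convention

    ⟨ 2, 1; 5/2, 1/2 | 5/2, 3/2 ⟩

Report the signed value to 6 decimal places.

j₁+j₂−J=2  J+j₁−j₂=2  J−j₁+j₂=3  j₁+j₂+J+1=8
(j₁±m₁, j₂±m₂, J±M) = (3,1,3,2,4,1)
P² = 216/35
sum k=0..1:
  [0] +1/12 = 1/12
  [1] −1/4 = -1/4
S = -1/6
C² = P²·S² = 6/35 ; C = -0.414039

-0.414039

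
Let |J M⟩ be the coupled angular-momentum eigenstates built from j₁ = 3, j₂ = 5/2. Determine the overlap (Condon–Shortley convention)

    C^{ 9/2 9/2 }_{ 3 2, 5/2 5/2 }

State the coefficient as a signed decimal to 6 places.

-0.674200  (= −√(5/11))

j₁+j₂−J=1  J+j₁−j₂=5  J−j₁+j₂=4  j₁+j₂+J+1=11
(j₁±m₁, j₂±m₂, J±M) = (5,1,5,0,9,0)
P² = 41472000/11
sum k=1..1:
  [1] −1/2880 = -1/2880
S = -1/2880
C² = P²·S² = 5/11 ; C = -0.674200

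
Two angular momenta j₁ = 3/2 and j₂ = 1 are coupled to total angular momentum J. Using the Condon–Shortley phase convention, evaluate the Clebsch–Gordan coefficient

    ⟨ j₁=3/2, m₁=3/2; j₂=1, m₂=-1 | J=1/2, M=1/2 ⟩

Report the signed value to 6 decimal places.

+0.707107

√[2·2!1!0!/4! · 3!0!0!2!1!0!] = √(2)
  +(−1)^0/∏(0,2,0,0,1,0)! = 1/2  (running 1/2)
⟨..|..⟩ = √(2)·(1/2) = +0.707107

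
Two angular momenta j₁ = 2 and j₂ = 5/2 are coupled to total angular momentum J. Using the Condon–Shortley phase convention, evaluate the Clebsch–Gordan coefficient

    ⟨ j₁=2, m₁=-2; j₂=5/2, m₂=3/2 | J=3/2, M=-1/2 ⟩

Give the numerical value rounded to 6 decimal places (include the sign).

-0.552052

j₁+j₂−J=3  J+j₁−j₂=1  J−j₁+j₂=2  j₁+j₂+J+1=7
(j₁±m₁, j₂±m₂, J±M) = (0,4,4,1,1,2)
P² = 384/35
sum k=3..3:
  [3] −1/6 = -1/6
S = -1/6
C² = P²·S² = 32/105 ; C = -0.552052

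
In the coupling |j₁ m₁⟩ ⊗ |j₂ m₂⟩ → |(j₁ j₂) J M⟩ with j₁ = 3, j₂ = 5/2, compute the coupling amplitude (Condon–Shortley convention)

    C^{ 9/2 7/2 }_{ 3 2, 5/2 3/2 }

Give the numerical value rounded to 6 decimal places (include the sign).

+√(1/99) ≈ +0.100504

j₁+j₂−J=1  J+j₁−j₂=5  J−j₁+j₂=4  j₁+j₂+J+1=11
(j₁±m₁, j₂±m₂, J±M) = (5,1,4,1,8,1)
P² = 921600/11
sum k=0..1:
  [0] +1/576 = 1/576
  [1] −1/720 = -1/720
S = 1/2880
C² = P²·S² = 1/99 ; C = +0.100504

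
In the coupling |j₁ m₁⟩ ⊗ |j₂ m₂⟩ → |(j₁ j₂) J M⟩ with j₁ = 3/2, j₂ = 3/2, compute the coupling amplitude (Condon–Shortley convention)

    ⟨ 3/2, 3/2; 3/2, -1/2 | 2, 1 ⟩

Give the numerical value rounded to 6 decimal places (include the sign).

√[5·1!2!2!/6! · 3!0!1!2!3!1!] = √(2)
  +(−1)^0/∏(0,1,0,1,2,1)! = 1/2  (running 1/2)
⟨..|..⟩ = √(2)·(1/2) = +0.707107

+0.707107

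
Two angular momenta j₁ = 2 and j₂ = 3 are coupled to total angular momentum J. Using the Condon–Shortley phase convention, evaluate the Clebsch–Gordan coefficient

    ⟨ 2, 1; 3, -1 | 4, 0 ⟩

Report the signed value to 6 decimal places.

+√(5/14) ≈ +0.597614

triangle: 1!·3!·5!/10! = 720/3628800
(j±m)!: 3!·1!·2!·4!·4!·4! = 165888
prefactor² = (2J+1)·Δ·N² = 10368/35
  k=0: +1/(0!·1!·1!·2!·2!·3!) = 1/24
  k=1: −1/(1!·0!·0!·1!·3!·4!) = -1/144
Σ = 5/144  ⇒  CG² = 10368/35·5/144² = 5/14
CG = +√(5/14) = +0.597614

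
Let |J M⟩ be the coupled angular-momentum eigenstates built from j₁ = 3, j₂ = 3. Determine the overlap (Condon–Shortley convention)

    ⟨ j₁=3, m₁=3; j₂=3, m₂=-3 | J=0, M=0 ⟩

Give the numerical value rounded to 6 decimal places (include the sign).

√[1·6!0!0!/7! · 6!0!0!6!0!0!] = √(518400/7)
  +(−1)^0/∏(0,6,0,0,0,0)! = 1/720  (running 1/720)
⟨..|..⟩ = √(518400/7)·(1/720) = +0.377964

+0.377964  (= +√(1/7))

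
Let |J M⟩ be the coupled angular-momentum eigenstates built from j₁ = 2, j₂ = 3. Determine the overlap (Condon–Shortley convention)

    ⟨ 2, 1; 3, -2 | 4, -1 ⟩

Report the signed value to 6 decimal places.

√[9·1!3!5!/10! · 3!1!1!5!3!5!] = √(6480/7)
  +(−1)^0/∏(0,1,1,1,2,4)! = 1/48  (running 1/48)
  +(−1)^1/∏(1,0,0,0,3,5)! = -1/720  (running 7/360)
⟨..|..⟩ = √(6480/7)·(7/360) = +0.591608

+0.591608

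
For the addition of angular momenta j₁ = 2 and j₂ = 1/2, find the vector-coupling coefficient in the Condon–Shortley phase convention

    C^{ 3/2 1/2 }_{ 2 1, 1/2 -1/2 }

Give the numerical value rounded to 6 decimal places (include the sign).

+√(3/5) ≈ +0.774597

triangle: 1!×3!×0!/5! = 6/120
(j±m)!: 3!×1!×0!×1!×2!×1! = 12
prefactor² = (2J+1)×Δ×N² = 12/5
  k=0: +1/(0!×1!×1!×0!×2!×0!) = 1/2
Σ = 1/2  ⇒  CG² = 12/5×1/2² = 3/5
CG = +√(3/5) = +0.774597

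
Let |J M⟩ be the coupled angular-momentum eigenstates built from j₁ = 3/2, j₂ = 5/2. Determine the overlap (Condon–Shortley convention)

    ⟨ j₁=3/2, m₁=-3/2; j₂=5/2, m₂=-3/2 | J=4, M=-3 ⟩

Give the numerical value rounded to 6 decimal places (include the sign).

+√(5/8) ≈ +0.790569

j₁+j₂−J=0  J+j₁−j₂=3  J−j₁+j₂=5  j₁+j₂+J+1=9
(j₁±m₁, j₂±m₂, J±M) = (0,3,1,4,1,7)
P² = 12960
sum k=0..0:
  [0] +1/144 = 1/144
S = 1/144
C² = P²·S² = 5/8 ; C = +0.790569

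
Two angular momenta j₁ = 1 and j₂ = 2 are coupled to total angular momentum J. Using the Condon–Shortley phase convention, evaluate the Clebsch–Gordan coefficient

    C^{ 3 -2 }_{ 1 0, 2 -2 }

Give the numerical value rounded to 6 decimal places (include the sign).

triangle: 0!×2!×4!/7! = 48/5040
(j±m)!: 1!×1!×0!×4!×1!×5! = 2880
prefactor² = (2J+1)×Δ×N² = 192
  k=0: +1/(0!×0!×1!×0!×1!×4!) = 1/24
Σ = 1/24  ⇒  CG² = 192×1/24² = 1/3
CG = +√(1/3) = +0.577350

+0.577350  (= +√(1/3))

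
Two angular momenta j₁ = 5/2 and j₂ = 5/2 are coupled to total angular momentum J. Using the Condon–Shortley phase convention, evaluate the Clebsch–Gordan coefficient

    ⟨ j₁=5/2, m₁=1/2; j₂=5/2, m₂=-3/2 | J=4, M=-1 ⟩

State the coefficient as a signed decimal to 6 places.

+√(5/14) = +0.597614

√[9·1!4!4!/10! · 3!2!1!4!3!5!] = √(10368/35)
  +(−1)^0/∏(0,1,2,1,2,3)! = 1/24  (running 1/24)
  +(−1)^1/∏(1,0,1,0,3,4)! = -1/144  (running 5/144)
⟨..|..⟩ = √(10368/35)·(5/144) = +0.597614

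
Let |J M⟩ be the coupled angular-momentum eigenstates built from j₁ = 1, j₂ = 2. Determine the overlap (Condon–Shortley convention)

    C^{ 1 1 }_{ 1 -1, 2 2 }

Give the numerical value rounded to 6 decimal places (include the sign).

+0.774597  (= +√(3/5))

j₁+j₂−J=2  J+j₁−j₂=0  J−j₁+j₂=2  j₁+j₂+J+1=5
(j₁±m₁, j₂±m₂, J±M) = (0,2,4,0,2,0)
P² = 48/5
sum k=2..2:
  [2] +1/4 = 1/4
S = 1/4
C² = P²·S² = 3/5 ; C = +0.774597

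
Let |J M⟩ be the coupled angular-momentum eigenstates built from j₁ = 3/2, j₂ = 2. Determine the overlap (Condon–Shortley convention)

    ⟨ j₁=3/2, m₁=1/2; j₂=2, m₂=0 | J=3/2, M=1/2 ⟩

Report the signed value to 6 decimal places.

-0.447214  (= −√(1/5))

j₁+j₂−J=2  J+j₁−j₂=1  J−j₁+j₂=2  j₁+j₂+J+1=6
(j₁±m₁, j₂±m₂, J±M) = (2,1,2,2,2,1)
P² = 16/45
sum k=0..1:
  [0] +1/4 = 1/4
  [1] −1/1 = -1
S = -3/4
C² = P²·S² = 1/5 ; C = -0.447214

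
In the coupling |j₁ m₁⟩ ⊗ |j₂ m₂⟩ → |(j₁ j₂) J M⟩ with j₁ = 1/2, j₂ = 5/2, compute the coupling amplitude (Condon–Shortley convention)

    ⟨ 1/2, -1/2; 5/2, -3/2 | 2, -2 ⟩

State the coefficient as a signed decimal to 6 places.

−√(1/6) ≈ -0.408248

√[5·1!0!4!/6! · 0!1!1!4!0!4!] = √(96)
  +(−1)^1/∏(1,0,0,0,0,4)! = -1/24  (running -1/24)
⟨..|..⟩ = √(96)·(-1/24) = -0.408248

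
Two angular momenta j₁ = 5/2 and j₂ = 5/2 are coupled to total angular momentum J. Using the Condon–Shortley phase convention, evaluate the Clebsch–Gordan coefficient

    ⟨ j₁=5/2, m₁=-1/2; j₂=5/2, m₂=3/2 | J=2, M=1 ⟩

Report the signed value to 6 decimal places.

j₁+j₂−J=3  J+j₁−j₂=2  J−j₁+j₂=2  j₁+j₂+J+1=8
(j₁±m₁, j₂±m₂, J±M) = (2,3,4,1,3,1)
P² = 36/7
sum k=2..3:
  [2] +1/4 = 1/4
  [3] −1/12 = -1/12
S = 1/6
C² = P²·S² = 1/7 ; C = +0.377964

+0.377964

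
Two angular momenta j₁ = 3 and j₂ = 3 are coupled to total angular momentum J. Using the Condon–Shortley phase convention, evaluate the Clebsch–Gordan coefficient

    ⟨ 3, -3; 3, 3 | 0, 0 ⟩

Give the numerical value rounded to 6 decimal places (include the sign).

j₁+j₂−J=6  J+j₁−j₂=0  J−j₁+j₂=0  j₁+j₂+J+1=7
(j₁±m₁, j₂±m₂, J±M) = (0,6,6,0,0,0)
P² = 518400/7
sum k=6..6:
  [6] +1/720 = 1/720
S = 1/720
C² = P²·S² = 1/7 ; C = +0.377964

+√(1/7) = +0.377964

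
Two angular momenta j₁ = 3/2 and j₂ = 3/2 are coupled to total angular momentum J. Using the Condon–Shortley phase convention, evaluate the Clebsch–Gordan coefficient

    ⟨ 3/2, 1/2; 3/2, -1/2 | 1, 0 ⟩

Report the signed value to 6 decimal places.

√[3·2!1!1!/5! · 2!1!1!2!1!1!] = √(1/5)
  +(−1)^0/∏(0,2,1,1,0,0)! = 1/2  (running 1/2)
  +(−1)^1/∏(1,1,0,0,1,1)! = -1  (running -1/2)
⟨..|..⟩ = √(1/5)·(-1/2) = -0.223607

−√(1/20) ≈ -0.223607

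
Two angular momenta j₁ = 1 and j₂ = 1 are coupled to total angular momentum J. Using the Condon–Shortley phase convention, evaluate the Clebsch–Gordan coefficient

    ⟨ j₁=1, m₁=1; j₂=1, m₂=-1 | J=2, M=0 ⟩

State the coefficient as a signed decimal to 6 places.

+0.408248  (= +√(1/6))

j₁+j₂−J=0  J+j₁−j₂=2  J−j₁+j₂=2  j₁+j₂+J+1=5
(j₁±m₁, j₂±m₂, J±M) = (2,0,0,2,2,2)
P² = 8/3
sum k=0..0:
  [0] +1/4 = 1/4
S = 1/4
C² = P²·S² = 1/6 ; C = +0.408248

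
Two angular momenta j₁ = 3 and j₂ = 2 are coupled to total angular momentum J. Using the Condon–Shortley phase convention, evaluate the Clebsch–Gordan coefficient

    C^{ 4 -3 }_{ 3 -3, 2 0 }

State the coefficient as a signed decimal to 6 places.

√[9·1!5!3!/10! · 0!6!2!2!1!7!] = √(25920)
  +(−1)^1/∏(1,0,5,1,0,2)! = -1/240  (running -1/240)
⟨..|..⟩ = √(25920)·(-1/240) = -0.670820

−√(9/20) = -0.670820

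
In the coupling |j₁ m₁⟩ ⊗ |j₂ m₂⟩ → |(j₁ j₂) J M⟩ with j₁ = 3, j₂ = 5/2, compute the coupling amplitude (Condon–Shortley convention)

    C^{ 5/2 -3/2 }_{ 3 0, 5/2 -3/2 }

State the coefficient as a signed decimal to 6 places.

-0.483046

j₁+j₂−J=3  J+j₁−j₂=3  J−j₁+j₂=2  j₁+j₂+J+1=9
(j₁±m₁, j₂±m₂, J±M) = (3,3,1,4,1,4)
P² = 864/35
sum k=0..1:
  [0] +1/36 = 1/36
  [1] −1/8 = -1/8
S = -7/72
C² = P²·S² = 7/30 ; C = -0.483046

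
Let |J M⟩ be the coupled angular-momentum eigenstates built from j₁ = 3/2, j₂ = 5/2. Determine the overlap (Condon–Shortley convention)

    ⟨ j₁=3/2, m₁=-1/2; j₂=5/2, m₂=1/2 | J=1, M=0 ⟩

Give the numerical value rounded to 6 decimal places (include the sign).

+0.547723

j₁+j₂−J=3  J+j₁−j₂=0  J−j₁+j₂=2  j₁+j₂+J+1=6
(j₁±m₁, j₂±m₂, J±M) = (1,2,3,2,1,1)
P² = 6/5
sum k=2..2:
  [2] +1/2 = 1/2
S = 1/2
C² = P²·S² = 3/10 ; C = +0.547723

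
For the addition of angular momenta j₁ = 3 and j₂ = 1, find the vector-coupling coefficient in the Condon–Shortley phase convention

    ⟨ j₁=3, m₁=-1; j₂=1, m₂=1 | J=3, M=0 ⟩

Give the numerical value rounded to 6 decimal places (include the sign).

-0.707107  (= −√(1/2))

√[7·1!5!1!/8! · 2!4!2!0!3!3!] = √(72)
  +(−1)^1/∏(1,0,3,1,2,0)! = -1/12  (running -1/12)
⟨..|..⟩ = √(72)·(-1/12) = -0.707107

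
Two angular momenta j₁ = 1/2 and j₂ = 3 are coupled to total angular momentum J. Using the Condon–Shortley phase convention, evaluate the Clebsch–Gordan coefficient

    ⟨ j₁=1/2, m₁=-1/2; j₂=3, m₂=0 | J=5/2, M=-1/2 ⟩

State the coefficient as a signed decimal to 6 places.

triangle: 1!*0!*5!/7! = 120/5040
(j±m)!: 0!*1!*3!*3!*2!*3! = 432
prefactor² = (2J+1)*Δ*N² = 432/7
  k=1: −1/(1!*0!*0!*2!*0!*3!) = -1/12
Σ = -1/12  ⇒  CG² = 432/7*(-1/12)² = 3/7
CG = −√(3/7) = -0.654654

-0.654654  (= −√(3/7))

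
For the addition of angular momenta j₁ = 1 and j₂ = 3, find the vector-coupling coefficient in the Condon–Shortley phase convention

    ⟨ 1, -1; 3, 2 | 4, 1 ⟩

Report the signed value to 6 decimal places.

√[9·0!2!6!/9! · 0!2!5!1!5!3!] = √(43200/7)
  +(−1)^0/∏(0,0,2,5,0,1)! = 1/240  (running 1/240)
⟨..|..⟩ = √(43200/7)·(1/240) = +0.327327

+0.327327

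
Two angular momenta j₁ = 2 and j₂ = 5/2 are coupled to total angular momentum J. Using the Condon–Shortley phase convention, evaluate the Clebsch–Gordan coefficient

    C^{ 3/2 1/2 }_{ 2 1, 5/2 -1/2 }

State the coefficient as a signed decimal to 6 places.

triangle: 3!*1!*2!/7! = 12/5040
(j±m)!: 3!*1!*2!*3!*2!*1! = 144
prefactor² = (2J+1)*Δ*N² = 48/35
  k=0: +1/(0!*3!*1!*2!*0!*0!) = 1/12
  k=1: −1/(1!*2!*0!*1!*1!*1!) = -1/2
Σ = -5/12  ⇒  CG² = 48/35*(-5/12)² = 5/21
CG = −√(5/21) = -0.487950

−√(5/21) = -0.487950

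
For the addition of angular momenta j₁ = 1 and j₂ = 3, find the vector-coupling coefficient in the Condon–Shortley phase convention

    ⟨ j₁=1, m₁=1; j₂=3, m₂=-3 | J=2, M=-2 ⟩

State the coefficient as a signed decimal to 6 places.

+0.845154

√[5·2!0!4!/7! · 2!0!0!6!0!4!] = √(11520/7)
  +(−1)^0/∏(0,2,0,0,0,4)! = 1/48  (running 1/48)
⟨..|..⟩ = √(11520/7)·(1/48) = +0.845154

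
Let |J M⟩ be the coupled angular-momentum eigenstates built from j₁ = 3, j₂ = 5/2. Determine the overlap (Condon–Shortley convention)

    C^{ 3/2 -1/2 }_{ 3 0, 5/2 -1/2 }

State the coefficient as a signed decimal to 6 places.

triangle: 4!*2!*1!/8! = 48/40320
(j±m)!: 3!*3!*2!*3!*1!*2! = 864
prefactor² = (2J+1)*Δ*N² = 144/35
  k=1: −1/(1!*3!*2!*1!*0!*0!) = -1/12
  k=2: +1/(2!*2!*1!*0!*1!*1!) = 1/4
Σ = 1/6  ⇒  CG² = 144/35*1/6² = 4/35
CG = +√(4/35) = +0.338062

+0.338062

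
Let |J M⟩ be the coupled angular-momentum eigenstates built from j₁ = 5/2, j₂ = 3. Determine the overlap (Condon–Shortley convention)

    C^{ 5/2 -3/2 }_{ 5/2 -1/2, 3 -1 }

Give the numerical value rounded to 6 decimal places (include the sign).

-0.169031  (= −√(1/35))

√[6·3!2!3!/9! · 2!3!2!4!1!4!] = √(576/35)
  +(−1)^1/∏(1,2,2,1,0,2)! = -1/8  (running -1/8)
  +(−1)^2/∏(2,1,1,0,1,3)! = 1/12  (running -1/24)
⟨..|..⟩ = √(576/35)·(-1/24) = -0.169031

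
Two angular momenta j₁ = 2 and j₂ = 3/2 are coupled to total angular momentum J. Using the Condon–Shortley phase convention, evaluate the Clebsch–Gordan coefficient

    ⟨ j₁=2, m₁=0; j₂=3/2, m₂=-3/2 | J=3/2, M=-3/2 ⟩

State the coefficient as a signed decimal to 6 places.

√[4·2!2!1!/6! · 2!2!0!3!0!3!] = √(16/5)
  +(−1)^0/∏(0,2,2,0,0,1)! = 1/4  (running 1/4)
⟨..|..⟩ = √(16/5)·(1/4) = +0.447214

+√(1/5) = +0.447214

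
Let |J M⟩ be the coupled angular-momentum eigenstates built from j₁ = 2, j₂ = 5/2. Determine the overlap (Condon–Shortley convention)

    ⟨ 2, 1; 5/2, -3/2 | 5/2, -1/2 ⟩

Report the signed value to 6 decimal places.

j₁+j₂−J=2  J+j₁−j₂=2  J−j₁+j₂=3  j₁+j₂+J+1=8
(j₁±m₁, j₂±m₂, J±M) = (3,1,1,4,2,3)
P² = 216/35
sum k=0..1:
  [0] +1/4 = 1/4
  [1] −1/12 = -1/12
S = 1/6
C² = P²·S² = 6/35 ; C = +0.414039

+0.414039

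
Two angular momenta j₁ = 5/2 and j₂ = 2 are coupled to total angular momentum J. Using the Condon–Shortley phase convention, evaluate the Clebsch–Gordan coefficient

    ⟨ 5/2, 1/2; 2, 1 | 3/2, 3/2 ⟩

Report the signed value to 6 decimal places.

+√(9/35) = +0.507093

triangle: 3!·2!·1!/7! = 12/5040
(j±m)!: 3!·2!·3!·1!·3!·0! = 432
prefactor² = (2J+1)·Δ·N² = 144/35
  k=2: +1/(2!·1!·0!·1!·2!·0!) = 1/4
Σ = 1/4  ⇒  CG² = 144/35·1/4² = 9/35
CG = +√(9/35) = +0.507093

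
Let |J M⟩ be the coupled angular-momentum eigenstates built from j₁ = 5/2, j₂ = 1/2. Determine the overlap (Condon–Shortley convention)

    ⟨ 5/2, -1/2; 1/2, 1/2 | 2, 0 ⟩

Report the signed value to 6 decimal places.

√[5·1!4!0!/6! · 2!3!1!0!2!2!] = √(8)
  +(−1)^1/∏(1,0,2,0,2,0)! = -1/4  (running -1/4)
⟨..|..⟩ = √(8)·(-1/4) = -0.707107

−√(1/2) ≈ -0.707107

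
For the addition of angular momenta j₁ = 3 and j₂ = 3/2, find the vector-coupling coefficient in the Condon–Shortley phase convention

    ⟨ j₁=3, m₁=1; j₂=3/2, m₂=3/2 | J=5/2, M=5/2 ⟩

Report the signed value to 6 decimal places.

√[6·2!4!1!/8! · 4!2!3!0!5!0!] = √(1728/7)
  +(−1)^2/∏(2,0,0,1,4,0)! = 1/48  (running 1/48)
⟨..|..⟩ = √(1728/7)·(1/48) = +0.327327

+0.327327  (= +√(3/28))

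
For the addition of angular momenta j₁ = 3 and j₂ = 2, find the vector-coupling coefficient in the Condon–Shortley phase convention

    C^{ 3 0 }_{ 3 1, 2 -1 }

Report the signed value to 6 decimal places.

+√(1/30) = +0.182574

j₁+j₂−J=2  J+j₁−j₂=4  J−j₁+j₂=2  j₁+j₂+J+1=9
(j₁±m₁, j₂±m₂, J±M) = (4,2,1,3,3,3)
P² = 96/5
sum k=0..1:
  [0] +1/8 = 1/8
  [1] −1/12 = -1/12
S = 1/24
C² = P²·S² = 1/30 ; C = +0.182574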